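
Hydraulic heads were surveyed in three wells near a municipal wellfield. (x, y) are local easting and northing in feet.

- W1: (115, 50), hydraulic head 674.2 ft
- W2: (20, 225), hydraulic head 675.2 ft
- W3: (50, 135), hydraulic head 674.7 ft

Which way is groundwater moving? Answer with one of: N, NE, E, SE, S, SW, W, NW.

S

Differences from W1: to W2 (Δx, Δy, Δh) = (-95, 175, +1.0); to W3 = (-65, 85, +0.5).
Solve a·Δx + b·Δy = Δh: det = (-95)·85 − (-65)·175 = 3300.
∂h/∂x = [(+1.0)·85 − (+0.5)·175] / 3300 = -0.0007576
∂h/∂y = [(-95)·(+0.5) − (-65)·(+1.0)] / 3300 = +0.005303
Flow = −∇h = (+0.0007576 east, -0.005303 north), which points south.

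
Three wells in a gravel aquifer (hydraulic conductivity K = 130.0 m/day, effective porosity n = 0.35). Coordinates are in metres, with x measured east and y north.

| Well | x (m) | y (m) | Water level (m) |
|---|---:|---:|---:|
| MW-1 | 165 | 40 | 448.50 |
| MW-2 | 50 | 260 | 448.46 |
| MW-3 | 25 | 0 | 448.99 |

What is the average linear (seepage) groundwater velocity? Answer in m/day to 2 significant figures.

1.3 m/day

With h = a·x + b·y + c and MW-1 as origin, the differences give:
  (-115)·a + 220·b = -0.04
  (-140)·a + (-40)·b = +0.49
Eliminate b (×(-40) and ×220, subtract): 35400·a = -106.200 → a = ∂h/∂x = -0.003000
Back-substitute: b = ∂h/∂y = -0.001750.
|∇h| = √(-0.003000² + -0.001750²) = 0.003473
Seepage velocity v = K·i/n = 130.0 × 0.003473 / 0.35 = 1.29 m/day.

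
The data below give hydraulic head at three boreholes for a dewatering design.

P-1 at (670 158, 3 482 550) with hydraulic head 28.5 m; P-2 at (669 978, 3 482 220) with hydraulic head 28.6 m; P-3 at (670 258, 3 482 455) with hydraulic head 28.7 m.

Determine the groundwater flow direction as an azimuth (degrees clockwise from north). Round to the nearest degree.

309°

Taking P-1 as reference: P-2−P-1 = (-180, -330, +0.1); P-3−P-1 = (100, -95, +0.2).
Determinant of the coordinate differences = (-180)·(-95) − 100·(-330) = 50100.
∂h/∂x = [(+0.1)·(-95) − (+0.2)·(-330)] / 50100 = +0.001128
∂h/∂y = [(-180)·(+0.2) − 100·(+0.1)] / 50100 = -0.0009182
Flow direction (−∇h) has components (-0.001128 E, +0.0009182 N).
Azimuth = atan2(E, N) = atan2(-0.001128, +0.0009182) = 309.2° ≈ 309°.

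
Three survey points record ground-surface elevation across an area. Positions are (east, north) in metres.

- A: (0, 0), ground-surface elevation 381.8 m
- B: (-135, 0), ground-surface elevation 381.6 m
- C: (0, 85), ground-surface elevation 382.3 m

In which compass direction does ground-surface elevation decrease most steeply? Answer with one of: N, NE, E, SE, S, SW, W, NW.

S

∂z/∂x = (381.6 − 381.8) / (-135 − 0) = +0.001481
∂z/∂y = (382.3 − 381.8) / (85 − 0) = +0.005882
Steepest decrease is along −∇f = (-0.001481 E, -0.005882 N) → south.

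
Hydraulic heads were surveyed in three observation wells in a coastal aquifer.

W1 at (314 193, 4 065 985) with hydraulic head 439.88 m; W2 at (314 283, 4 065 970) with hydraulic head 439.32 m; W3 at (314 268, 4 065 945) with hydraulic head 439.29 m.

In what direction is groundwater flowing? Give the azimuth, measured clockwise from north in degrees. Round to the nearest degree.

129°

Taking W1 as reference: W2−W1 = (90, -15, -0.56); W3−W1 = (75, -40, -0.59).
Solve a·Δx + b·Δy = Δh: det = 90·(-40) − 75·(-15) = -2475.
∂h/∂x = [(-0.56)·(-40) − (-0.59)·(-15)] / -2475 = -0.005475
∂h/∂y = [90·(-0.59) − 75·(-0.56)] / -2475 = +0.004485
Flow direction (−∇h) has components (+0.005475 E, -0.004485 N).
Azimuth = atan2(E, N) = atan2(+0.005475, -0.004485) = 129.3° ≈ 129°.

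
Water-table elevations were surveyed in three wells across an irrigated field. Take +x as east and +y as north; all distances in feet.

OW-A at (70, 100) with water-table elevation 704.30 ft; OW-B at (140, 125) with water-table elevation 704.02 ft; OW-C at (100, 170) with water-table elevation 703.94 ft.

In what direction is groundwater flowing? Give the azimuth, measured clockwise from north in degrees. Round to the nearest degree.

032°

With h = a·x + b·y + c and OW-A as origin, the differences give:
  70·a + 25·b = -0.28
  30·a + 70·b = -0.36
Eliminate b (×70 and ×25, subtract): 4150·a = -10.600 → a = ∂h/∂x = -0.002554
Back-substitute: b = ∂h/∂y = -0.004048.
Flow direction (−∇h) has components (+0.002554 E, +0.004048 N).
Azimuth = atan2(E, N) = atan2(+0.002554, +0.004048) = 32.2° ≈ 032°.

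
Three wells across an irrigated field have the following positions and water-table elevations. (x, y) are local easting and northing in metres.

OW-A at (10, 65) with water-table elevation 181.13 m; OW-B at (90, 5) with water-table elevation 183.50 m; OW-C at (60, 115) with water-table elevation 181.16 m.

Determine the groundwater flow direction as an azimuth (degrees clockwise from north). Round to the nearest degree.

314°

With h = a·x + b·y + c and OW-A as origin, the differences give:
  80·a + (-60)·b = +2.37
  50·a + 50·b = +0.03
Eliminate b (×50 and ×(-60), subtract): 7000·a = 120.300 → a = ∂h/∂x = +0.01719
Back-substitute: b = ∂h/∂y = -0.01659.
Flow direction (−∇h) has components (-0.01719 E, +0.01659 N).
Azimuth = atan2(E, N) = atan2(-0.01719, +0.01659) = 314.0° ≈ 314°.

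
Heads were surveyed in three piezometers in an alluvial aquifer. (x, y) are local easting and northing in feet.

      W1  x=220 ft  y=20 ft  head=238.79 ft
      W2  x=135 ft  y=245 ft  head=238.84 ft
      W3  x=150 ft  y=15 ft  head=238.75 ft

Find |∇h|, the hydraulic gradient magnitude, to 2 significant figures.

0.00069

Taking W1 as reference: W2−W1 = (-85, 225, +0.05); W3−W1 = (-70, -5, -0.04).
Solve a·Δx + b·Δy = Δh: det = (-85)·(-5) − (-70)·225 = 16175.
∂h/∂x = [(+0.05)·(-5) − (-0.04)·225] / 16175 = +0.0005410
∂h/∂y = [(-85)·(-0.04) − (-70)·(+0.05)] / 16175 = +0.0004266
|∇h| = √(0.0005410² + 0.0004266²) = 0.000689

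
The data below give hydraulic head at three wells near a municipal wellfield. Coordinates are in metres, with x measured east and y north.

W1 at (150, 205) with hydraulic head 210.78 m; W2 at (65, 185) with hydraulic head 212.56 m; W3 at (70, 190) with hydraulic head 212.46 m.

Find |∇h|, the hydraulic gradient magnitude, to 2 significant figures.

Three-point gradient (reference W1): Δ to W2 = (-85, -20, +1.78), Δ to W3 = (-80, -15, +1.68).
∂h/∂x = -0.02123, ∂h/∂y = +0.001231 (det = -325).
|∇h| = √(-0.02123² + 0.001231²) = 0.02127

0.021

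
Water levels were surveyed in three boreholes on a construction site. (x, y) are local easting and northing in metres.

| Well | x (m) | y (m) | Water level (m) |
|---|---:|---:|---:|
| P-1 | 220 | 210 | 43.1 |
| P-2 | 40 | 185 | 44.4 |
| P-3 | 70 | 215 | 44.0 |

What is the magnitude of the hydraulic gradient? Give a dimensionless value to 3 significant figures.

Three-point gradient (reference P-1): Δ to P-2 = (-180, -25, +1.3), Δ to P-3 = (-150, 5, +0.9).
∂h/∂x = -0.006237, ∂h/∂y = -0.007097 (det = -4650).
|∇h| = √(-0.006237² + -0.007097²) = 0.009448

0.00945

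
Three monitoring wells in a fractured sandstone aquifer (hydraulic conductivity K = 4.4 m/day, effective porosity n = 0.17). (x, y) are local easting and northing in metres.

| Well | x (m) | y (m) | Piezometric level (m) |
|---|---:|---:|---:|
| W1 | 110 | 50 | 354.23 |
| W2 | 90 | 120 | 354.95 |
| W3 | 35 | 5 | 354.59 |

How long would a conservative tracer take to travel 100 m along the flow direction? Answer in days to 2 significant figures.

Differences from W1: to W2 (Δx, Δy, Δh) = (-20, 70, +0.72); to W3 = (-75, -45, +0.36).
Determinant of the coordinate differences = (-20)·(-45) − (-75)·70 = 6150.
∂h/∂x = [(+0.72)·(-45) − (+0.36)·70] / 6150 = -0.009366
∂h/∂y = [(-20)·(+0.36) − (-75)·(+0.72)] / 6150 = +0.007610
|∇h| = √(-0.009366² + 0.007610²) = 0.01207
Seepage velocity v = K·i/n = 4.4 × 0.01207 / 0.17 = 0.3124 m/day.
t = 100 / 0.3124 = 320.1 days.

320 days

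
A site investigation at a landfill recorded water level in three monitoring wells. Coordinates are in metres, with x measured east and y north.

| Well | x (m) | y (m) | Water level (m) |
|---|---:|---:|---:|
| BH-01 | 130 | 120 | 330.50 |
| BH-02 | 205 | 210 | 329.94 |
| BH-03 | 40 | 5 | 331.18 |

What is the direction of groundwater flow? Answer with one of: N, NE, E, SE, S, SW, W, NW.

E

Differences from BH-01: to BH-02 (Δx, Δy, Δh) = (75, 90, -0.56); to BH-03 = (-90, -115, +0.68).
Solve a·Δx + b·Δy = Δh: det = 75·(-115) − (-90)·90 = -525.
∂h/∂x = [(-0.56)·(-115) − (+0.68)·90] / -525 = -0.006095
∂h/∂y = [75·(+0.68) − (-90)·(-0.56)] / -525 = -0.001143
Flow = −∇h = (+0.006095 east, +0.001143 north), which points east.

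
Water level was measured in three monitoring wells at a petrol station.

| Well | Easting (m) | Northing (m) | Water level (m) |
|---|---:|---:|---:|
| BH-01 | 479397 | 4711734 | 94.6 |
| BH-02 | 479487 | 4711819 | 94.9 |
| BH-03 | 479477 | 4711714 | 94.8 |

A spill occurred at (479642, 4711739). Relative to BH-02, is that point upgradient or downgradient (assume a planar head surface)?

upgradient

Taking BH-01 as reference: BH-02−BH-01 = (90, 85, +0.3); BH-03−BH-01 = (80, -20, +0.2).
Determinant of the coordinate differences = 90·(-20) − 80·85 = -8600.
∂h/∂x = [(+0.3)·(-20) − (+0.2)·85] / -8600 = +0.002674
∂h/∂y = [90·(+0.2) − 80·(+0.3)] / -8600 = +0.0006977
Head at (479642, 4711739) = 94.6 + (+0.002674)·(245) + (+0.0006977)·(5) = 95.26 m.
That is higher than the 94.9 m at BH-02, so the point is upgradient.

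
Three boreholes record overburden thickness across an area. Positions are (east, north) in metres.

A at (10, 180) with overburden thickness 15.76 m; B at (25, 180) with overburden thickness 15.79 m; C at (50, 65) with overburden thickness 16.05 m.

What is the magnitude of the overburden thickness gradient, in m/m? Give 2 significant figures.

Differences from A: to B (Δx, Δy, Δh) = (15, 0, +0.03); to C = (40, -115, +0.29).
Solve a·Δx + b·Δy = Δd: det = 15·(-115) − 40·0 = -1725.
∂d/∂x = [(+0.03)·(-115) − (+0.29)·0] / -1725 = +0.002000
∂d/∂y = [15·(+0.29) − 40·(+0.03)] / -1725 = -0.001826
|∇f| = √(0.002000² + -0.001826²) = 0.002708 m/m

0.0027 m/m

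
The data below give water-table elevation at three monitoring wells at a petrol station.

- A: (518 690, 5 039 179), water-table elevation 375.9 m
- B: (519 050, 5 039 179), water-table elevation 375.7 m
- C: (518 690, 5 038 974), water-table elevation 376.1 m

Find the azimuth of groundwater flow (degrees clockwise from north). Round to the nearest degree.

∂h/∂x = (375.7 − 375.9) / (519050 − 518690) = -0.0005556
∂h/∂y = (376.1 − 375.9) / (5038974 − 5039179) = -0.0009756
Flow direction (−∇h) has components (+0.0005556 E, +0.0009756 N).
Azimuth = atan2(E, N) = atan2(+0.0005556, +0.0009756) = 29.7° ≈ 030°.

030°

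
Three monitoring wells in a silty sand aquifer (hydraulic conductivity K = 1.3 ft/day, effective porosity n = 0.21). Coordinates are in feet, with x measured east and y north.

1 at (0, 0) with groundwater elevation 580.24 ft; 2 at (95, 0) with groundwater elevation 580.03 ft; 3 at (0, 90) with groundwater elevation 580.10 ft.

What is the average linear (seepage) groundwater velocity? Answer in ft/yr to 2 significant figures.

∂h/∂x = (580.03 − 580.24) / (95 − 0) = -0.002211
∂h/∂y = (580.10 − 580.24) / (90 − 0) = -0.001556
|∇h| = √(-0.002211² + -0.001556²) = 0.002704
Seepage velocity v = K·i/n = 1.3 × 0.002704 / 0.21 = 0.01674 ft/day = 6.114 ft/yr.

6.1 ft/yr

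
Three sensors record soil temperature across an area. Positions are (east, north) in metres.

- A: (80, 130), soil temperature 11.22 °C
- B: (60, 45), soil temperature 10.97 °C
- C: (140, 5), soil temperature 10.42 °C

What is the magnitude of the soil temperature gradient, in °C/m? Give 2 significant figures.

Differences from A: to B (Δx, Δy, Δh) = (-20, -85, -0.25); to C = (60, -125, -0.80).
Solve a·Δx + b·Δy = ΔT: det = (-20)·(-125) − 60·(-85) = 7600.
∂T/∂x = [(-0.25)·(-125) − (-0.80)·(-85)] / 7600 = -0.004836
∂T/∂y = [(-20)·(-0.80) − 60·(-0.25)] / 7600 = +0.004079
|∇f| = √(-0.004836² + 0.004079²) = 0.006327 °C/m

0.0063 °C/m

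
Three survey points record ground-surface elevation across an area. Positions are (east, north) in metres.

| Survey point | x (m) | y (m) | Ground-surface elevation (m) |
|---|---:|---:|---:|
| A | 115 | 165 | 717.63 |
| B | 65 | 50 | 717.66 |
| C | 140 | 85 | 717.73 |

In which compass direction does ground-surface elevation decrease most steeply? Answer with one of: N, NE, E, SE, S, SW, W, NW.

Differences from A: to B (Δx, Δy, Δh) = (-50, -115, +0.03); to C = (25, -80, +0.10).
Determinant of the coordinate differences = (-50)·(-80) − 25·(-115) = 6875.
∂z/∂x = [(+0.03)·(-80) − (+0.10)·(-115)] / 6875 = +0.001324
∂z/∂y = [(-50)·(+0.10) − 25·(+0.03)] / 6875 = -0.0008364
Steepest decrease is along −∇f = (-0.001324 E, +0.0008364 N) → northwest.

NW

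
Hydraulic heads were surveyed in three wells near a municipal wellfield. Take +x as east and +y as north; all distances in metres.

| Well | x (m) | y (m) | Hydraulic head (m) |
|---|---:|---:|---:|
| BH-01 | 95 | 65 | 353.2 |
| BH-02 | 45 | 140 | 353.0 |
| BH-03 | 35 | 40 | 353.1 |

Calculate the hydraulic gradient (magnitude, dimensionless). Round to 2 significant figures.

0.0025

Differences from BH-01: to BH-02 (Δx, Δy, Δh) = (-50, 75, -0.2); to BH-03 = (-60, -25, -0.1).
Determinant of the coordinate differences = (-50)·(-25) − (-60)·75 = 5750.
∂h/∂x = [(-0.2)·(-25) − (-0.1)·75] / 5750 = +0.002174
∂h/∂y = [(-50)·(-0.1) − (-60)·(-0.2)] / 5750 = -0.001217
|∇h| = √(0.002174² + -0.001217²) = 0.002491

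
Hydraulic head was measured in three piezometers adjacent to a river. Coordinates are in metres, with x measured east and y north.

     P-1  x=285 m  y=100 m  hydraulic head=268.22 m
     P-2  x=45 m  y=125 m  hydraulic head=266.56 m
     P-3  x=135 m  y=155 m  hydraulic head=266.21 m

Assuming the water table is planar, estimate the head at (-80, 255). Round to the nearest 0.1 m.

262.8 m

Three-point gradient (reference P-1): Δ to P-2 = (-240, 25, -1.66), Δ to P-3 = (-150, 55, -2.01).
∂h/∂x = +0.004344, ∂h/∂y = -0.02470 (det = -9450).
h(-80, 255) = 268.22 + (+0.004344)·(-365) + (-0.02470)·(155) = 268.22 -1.586 -3.828 = 262.806 m.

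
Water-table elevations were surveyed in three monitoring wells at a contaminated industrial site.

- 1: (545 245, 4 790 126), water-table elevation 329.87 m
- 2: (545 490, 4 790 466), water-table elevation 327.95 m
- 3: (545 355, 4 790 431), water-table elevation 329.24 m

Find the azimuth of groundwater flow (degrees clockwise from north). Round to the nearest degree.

099°

Taking 1 as reference: 2−1 = (245, 340, -1.92); 3−1 = (110, 305, -0.63).
Determinant of the coordinate differences = 245·305 − 110·340 = 37325.
∂h/∂x = [(-1.92)·305 − (-0.63)·340] / 37325 = -0.009950
∂h/∂y = [245·(-0.63) − 110·(-1.92)] / 37325 = +0.001523
Flow direction (−∇h) has components (+0.009950 E, -0.001523 N).
Azimuth = atan2(E, N) = atan2(+0.009950, -0.001523) = 98.7° ≈ 099°.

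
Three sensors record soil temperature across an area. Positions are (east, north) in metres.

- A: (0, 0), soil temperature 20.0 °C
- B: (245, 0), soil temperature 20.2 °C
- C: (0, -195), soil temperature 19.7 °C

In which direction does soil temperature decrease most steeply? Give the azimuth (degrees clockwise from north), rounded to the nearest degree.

208°

∂T/∂x = (20.2 − 20.0) / (245 − 0) = +0.0008163
∂T/∂y = (19.7 − 20.0) / (-195 − 0) = +0.001538
Steepest decrease is along −∇f: components (-0.0008163 E, -0.001538 N).
Azimuth = atan2(-0.0008163, -0.001538) = 208.0° ≈ 208°.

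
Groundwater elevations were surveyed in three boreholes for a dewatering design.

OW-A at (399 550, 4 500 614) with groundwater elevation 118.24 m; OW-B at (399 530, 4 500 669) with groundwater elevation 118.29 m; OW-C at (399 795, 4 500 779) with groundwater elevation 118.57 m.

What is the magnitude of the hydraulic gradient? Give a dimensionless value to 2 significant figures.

0.0013

Differences from OW-A: to OW-B (Δx, Δy, Δh) = (-20, 55, +0.05); to OW-C = (245, 165, +0.33).
Determinant of the coordinate differences = (-20)·165 − 245·55 = -16775.
∂h/∂x = [(+0.05)·165 − (+0.33)·55] / -16775 = +0.0005902
∂h/∂y = [(-20)·(+0.33) − 245·(+0.05)] / -16775 = +0.001124
|∇h| = √(0.0005902² + 0.001124²) = 0.00127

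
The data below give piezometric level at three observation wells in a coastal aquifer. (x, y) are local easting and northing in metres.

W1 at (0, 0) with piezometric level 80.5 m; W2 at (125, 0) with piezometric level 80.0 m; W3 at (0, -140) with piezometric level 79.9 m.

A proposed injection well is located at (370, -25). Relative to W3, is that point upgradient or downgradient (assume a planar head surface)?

∂h/∂x = (80.0 − 80.5) / (125 − 0) = -0.004000
∂h/∂y = (79.9 − 80.5) / (-140 − 0) = +0.004286
Head at (370, -25) = 80.5 + (-0.004000)·(370) + (+0.004286)·(-25) = 78.91 m.
That is lower than the 79.9 m at W3, so the point is downgradient.

downgradient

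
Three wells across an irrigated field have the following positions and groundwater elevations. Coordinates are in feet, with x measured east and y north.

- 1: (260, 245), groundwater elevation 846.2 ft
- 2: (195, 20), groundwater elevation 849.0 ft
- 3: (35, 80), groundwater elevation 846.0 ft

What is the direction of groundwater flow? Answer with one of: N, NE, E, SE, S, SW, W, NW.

With h = a·x + b·y + c and 1 as origin, the differences give:
  (-65)·a + (-225)·b = +2.8
  (-225)·a + (-165)·b = -0.2
Eliminate b (×(-165) and ×(-225), subtract): -39900·a = -507.00 → a = ∂h/∂x = +0.01271
Back-substitute: b = ∂h/∂y = -0.01612.
Flow = −∇h = (-0.01271 east, +0.01612 north), which points northwest.

NW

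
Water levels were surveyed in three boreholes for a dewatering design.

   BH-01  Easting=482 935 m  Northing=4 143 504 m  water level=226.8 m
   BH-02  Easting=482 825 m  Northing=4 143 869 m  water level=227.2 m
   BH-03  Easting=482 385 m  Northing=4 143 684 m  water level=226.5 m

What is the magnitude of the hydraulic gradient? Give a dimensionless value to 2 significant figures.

0.0017

With h = a·x + b·y + c and BH-01 as origin, the differences give:
  (-110)·a + 365·b = +0.4
  (-550)·a + 180·b = -0.3
Eliminate b (×180 and ×365, subtract): 180950·a = 181.50 → a = ∂h/∂x = +0.001003
Back-substitute: b = ∂h/∂y = +0.001398.
|∇h| = √(0.001003² + 0.001398²) = 0.001721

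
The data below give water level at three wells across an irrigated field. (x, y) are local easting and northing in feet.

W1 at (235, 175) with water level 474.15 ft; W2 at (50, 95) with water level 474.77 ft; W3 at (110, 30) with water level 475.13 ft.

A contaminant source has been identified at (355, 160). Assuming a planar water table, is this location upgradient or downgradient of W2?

downgradient

Three-point gradient (reference W1): Δ to W2 = (-185, -80, +0.62), Δ to W3 = (-125, -145, +0.98).
∂h/∂x = -0.0006835, ∂h/∂y = -0.006169 (det = 16825).
Head at (355, 160) = 474.15 + (-0.0006835)·(120) + (-0.006169)·(-15) = 474.16 ft.
That is lower than the 474.77 ft at W2, so the point is downgradient.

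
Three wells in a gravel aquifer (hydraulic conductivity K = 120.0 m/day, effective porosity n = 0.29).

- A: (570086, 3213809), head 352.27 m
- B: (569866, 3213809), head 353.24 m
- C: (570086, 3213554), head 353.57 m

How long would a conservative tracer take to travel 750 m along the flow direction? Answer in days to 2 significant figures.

∂h/∂x = (353.24 − 352.27) / (569866 − 570086) = -0.004409
∂h/∂y = (353.57 − 352.27) / (3213554 − 3213809) = -0.005098
|∇h| = √(-0.004409² + -0.005098²) = 0.00674
Seepage velocity v = K·i/n = 120.0 × 0.00674 / 0.29 = 2.789 m/day.
t = 750 / 2.789 = 268.9 days.

270 days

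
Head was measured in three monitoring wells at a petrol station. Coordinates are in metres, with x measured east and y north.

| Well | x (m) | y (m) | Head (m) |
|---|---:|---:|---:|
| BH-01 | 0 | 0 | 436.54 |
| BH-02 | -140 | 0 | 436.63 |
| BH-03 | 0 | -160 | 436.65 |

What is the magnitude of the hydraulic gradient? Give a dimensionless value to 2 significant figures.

0.00094

∂h/∂x = (436.63 − 436.54) / (-140 − 0) = -0.0006429
∂h/∂y = (436.65 − 436.54) / (-160 − 0) = -0.0006875
|∇h| = √(-0.0006429² + -0.0006875²) = 0.0009413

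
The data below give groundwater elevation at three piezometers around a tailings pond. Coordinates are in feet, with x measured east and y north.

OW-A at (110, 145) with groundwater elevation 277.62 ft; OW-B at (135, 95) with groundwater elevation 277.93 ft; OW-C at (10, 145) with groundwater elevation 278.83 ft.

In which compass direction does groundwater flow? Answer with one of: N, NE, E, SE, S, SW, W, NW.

Three-point gradient (reference OW-A): Δ to OW-B = (25, -50, +0.31), Δ to OW-C = (-100, 0, +1.21).
∂h/∂x = -0.01210, ∂h/∂y = -0.01225 (det = -5000).
Flow = −∇h = (+0.01210 east, +0.01225 north), which points northeast.

NE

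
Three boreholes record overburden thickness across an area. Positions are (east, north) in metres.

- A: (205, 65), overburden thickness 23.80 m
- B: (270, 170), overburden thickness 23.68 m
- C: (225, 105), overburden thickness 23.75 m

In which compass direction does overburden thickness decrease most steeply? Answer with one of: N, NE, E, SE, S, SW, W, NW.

NW

Differences from A: to B (Δx, Δy, Δh) = (65, 105, -0.12); to C = (20, 40, -0.05).
Solve a·Δx + b·Δy = Δd: det = 65·40 − 20·105 = 500.
∂d/∂x = [(-0.12)·40 − (-0.05)·105] / 500 = +0.0009000
∂d/∂y = [65·(-0.05) − 20·(-0.12)] / 500 = -0.001700
Steepest decrease is along −∇f = (-0.0009000 E, +0.001700 N) → northwest.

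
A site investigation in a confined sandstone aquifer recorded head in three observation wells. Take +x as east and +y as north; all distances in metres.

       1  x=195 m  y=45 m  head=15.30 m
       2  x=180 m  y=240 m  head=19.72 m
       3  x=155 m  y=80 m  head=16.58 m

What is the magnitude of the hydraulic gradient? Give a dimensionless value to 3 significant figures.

0.0253

With h = a·x + b·y + c and 1 as origin, the differences give:
  (-15)·a + 195·b = +4.42
  (-40)·a + 35·b = +1.28
Eliminate b (×35 and ×195, subtract): 7275·a = -94.900 → a = ∂h/∂x = -0.01304
Back-substitute: b = ∂h/∂y = +0.02166.
|∇h| = √(-0.01304² + 0.02166²) = 0.02528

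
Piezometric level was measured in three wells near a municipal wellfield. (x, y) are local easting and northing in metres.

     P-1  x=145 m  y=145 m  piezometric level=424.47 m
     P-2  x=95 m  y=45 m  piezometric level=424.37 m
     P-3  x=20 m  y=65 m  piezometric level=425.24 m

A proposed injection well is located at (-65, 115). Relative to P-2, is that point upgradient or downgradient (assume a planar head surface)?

Taking P-1 as reference: P-2−P-1 = (-50, -100, -0.10); P-3−P-1 = (-125, -80, +0.77).
Solve a·Δx + b·Δy = Δh: det = (-50)·(-80) − (-125)·(-100) = -8500.
∂h/∂x = [(-0.10)·(-80) − (+0.77)·(-100)] / -8500 = -0.01000
∂h/∂y = [(-50)·(+0.77) − (-125)·(-0.10)] / -8500 = +0.006000
Head at (-65, 115) = 424.47 + (-0.01000)·(-210) + (+0.006000)·(-30) = 426.39 m.
That is higher than the 424.37 m at P-2, so the point is upgradient.

upgradient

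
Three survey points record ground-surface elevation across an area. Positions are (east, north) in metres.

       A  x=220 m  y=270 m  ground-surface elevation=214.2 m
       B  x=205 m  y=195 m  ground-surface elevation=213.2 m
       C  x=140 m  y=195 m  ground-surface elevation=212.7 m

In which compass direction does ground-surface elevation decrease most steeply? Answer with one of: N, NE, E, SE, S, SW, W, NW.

SW

Differences from A: to B (Δx, Δy, Δh) = (-15, -75, -1.0); to C = (-80, -75, -1.5).
Determinant of the coordinate differences = (-15)·(-75) − (-80)·(-75) = -4875.
∂z/∂x = [(-1.0)·(-75) − (-1.5)·(-75)] / -4875 = +0.007692
∂z/∂y = [(-15)·(-1.5) − (-80)·(-1.0)] / -4875 = +0.01179
Steepest decrease is along −∇f = (-0.007692 E, -0.01179 N) → southwest.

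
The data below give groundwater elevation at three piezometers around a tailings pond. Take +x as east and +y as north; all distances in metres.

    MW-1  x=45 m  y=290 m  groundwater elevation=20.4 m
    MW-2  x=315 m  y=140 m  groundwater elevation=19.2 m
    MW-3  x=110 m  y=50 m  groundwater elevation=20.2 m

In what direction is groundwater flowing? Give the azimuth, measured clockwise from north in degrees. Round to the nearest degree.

085°

Differences from MW-1: to MW-2 (Δx, Δy, Δh) = (270, -150, -1.2); to MW-3 = (65, -240, -0.2).
Determinant of the coordinate differences = 270·(-240) − 65·(-150) = -55050.
∂h/∂x = [(-1.2)·(-240) − (-0.2)·(-150)] / -55050 = -0.004687
∂h/∂y = [270·(-0.2) − 65·(-1.2)] / -55050 = -0.0004360
Flow direction (−∇h) has components (+0.004687 E, +0.0004360 N).
Azimuth = atan2(E, N) = atan2(+0.004687, +0.0004360) = 84.7° ≈ 085°.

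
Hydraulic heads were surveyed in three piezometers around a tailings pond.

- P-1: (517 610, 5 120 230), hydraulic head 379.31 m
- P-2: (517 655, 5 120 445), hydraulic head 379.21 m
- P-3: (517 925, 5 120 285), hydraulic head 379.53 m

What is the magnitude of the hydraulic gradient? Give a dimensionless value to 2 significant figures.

0.0010

Differences from P-1: to P-2 (Δx, Δy, Δh) = (45, 215, -0.10); to P-3 = (315, 55, +0.22).
Solve a·Δx + b·Δy = Δh: det = 45·55 − 315·215 = -65250.
∂h/∂x = [(-0.10)·55 − (+0.22)·215] / -65250 = +0.0008092
∂h/∂y = [45·(+0.22) − 315·(-0.10)] / -65250 = -0.0006345
|∇h| = √(0.0008092² + -0.0006345²) = 0.001028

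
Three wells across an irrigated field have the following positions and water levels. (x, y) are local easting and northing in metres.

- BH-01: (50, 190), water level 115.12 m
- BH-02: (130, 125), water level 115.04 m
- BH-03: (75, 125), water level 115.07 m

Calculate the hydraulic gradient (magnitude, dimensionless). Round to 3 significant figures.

0.000781

Taking BH-01 as reference: BH-02−BH-01 = (80, -65, -0.08); BH-03−BH-01 = (25, -65, -0.05).
Solve a·Δx + b·Δy = Δh: det = 80·(-65) − 25·(-65) = -3575.
∂h/∂x = [(-0.08)·(-65) − (-0.05)·(-65)] / -3575 = -0.0005455
∂h/∂y = [80·(-0.05) − 25·(-0.08)] / -3575 = +0.0005594
|∇h| = √(-0.0005455² + 0.0005594²) = 0.0007813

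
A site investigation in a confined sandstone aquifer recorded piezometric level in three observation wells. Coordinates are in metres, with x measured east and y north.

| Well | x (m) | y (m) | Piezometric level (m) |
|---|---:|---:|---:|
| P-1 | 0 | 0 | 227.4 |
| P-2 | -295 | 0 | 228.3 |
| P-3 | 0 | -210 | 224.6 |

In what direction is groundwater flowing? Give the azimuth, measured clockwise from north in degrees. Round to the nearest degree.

∂h/∂x = (228.3 − 227.4) / (-295 − 0) = -0.003051
∂h/∂y = (224.6 − 227.4) / (-210 − 0) = +0.01333
Flow direction (−∇h) has components (+0.003051 E, -0.01333 N).
Azimuth = atan2(E, N) = atan2(+0.003051, -0.01333) = 167.1° ≈ 167°.

167°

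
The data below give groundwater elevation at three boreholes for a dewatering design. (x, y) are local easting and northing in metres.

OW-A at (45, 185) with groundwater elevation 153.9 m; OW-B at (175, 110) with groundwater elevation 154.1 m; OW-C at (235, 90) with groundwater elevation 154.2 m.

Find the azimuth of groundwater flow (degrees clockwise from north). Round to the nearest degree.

254°

With h = a·x + b·y + c and OW-A as origin, the differences give:
  130·a + (-75)·b = +0.2
  190·a + (-95)·b = +0.3
Eliminate b (×(-95) and ×(-75), subtract): 1900·a = 3.50 → a = ∂h/∂x = +0.001842
Back-substitute: b = ∂h/∂y = +0.0005263.
Flow direction (−∇h) has components (-0.001842 E, -0.0005263 N).
Azimuth = atan2(E, N) = atan2(-0.001842, -0.0005263) = 254.1° ≈ 254°.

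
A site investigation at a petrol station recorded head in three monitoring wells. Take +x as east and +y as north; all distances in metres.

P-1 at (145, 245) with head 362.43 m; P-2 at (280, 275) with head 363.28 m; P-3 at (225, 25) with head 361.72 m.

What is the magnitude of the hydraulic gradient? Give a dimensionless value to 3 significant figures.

0.00726

Taking P-1 as reference: P-2−P-1 = (135, 30, +0.85); P-3−P-1 = (80, -220, -0.71).
Solve a·Δx + b·Δy = Δh: det = 135·(-220) − 80·30 = -32100.
∂h/∂x = [(+0.85)·(-220) − (-0.71)·30] / -32100 = +0.005162
∂h/∂y = [135·(-0.71) − 80·(+0.85)] / -32100 = +0.005104
|∇h| = √(0.005162² + 0.005104²) = 0.007259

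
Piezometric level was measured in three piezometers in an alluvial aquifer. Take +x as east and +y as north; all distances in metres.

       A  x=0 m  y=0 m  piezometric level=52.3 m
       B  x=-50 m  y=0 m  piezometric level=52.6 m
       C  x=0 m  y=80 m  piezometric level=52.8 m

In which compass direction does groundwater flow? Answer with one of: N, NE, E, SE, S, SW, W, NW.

SE

∂h/∂x = (52.6 − 52.3) / (-50 − 0) = -0.006000
∂h/∂y = (52.8 − 52.3) / (80 − 0) = +0.006250
Flow = −∇h = (+0.006000 east, -0.006250 north), which points southeast.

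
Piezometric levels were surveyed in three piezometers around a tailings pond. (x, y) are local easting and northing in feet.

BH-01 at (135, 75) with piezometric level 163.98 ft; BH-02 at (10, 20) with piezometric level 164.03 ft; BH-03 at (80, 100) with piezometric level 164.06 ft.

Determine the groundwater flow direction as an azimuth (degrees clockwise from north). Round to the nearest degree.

142°

Three-point gradient (reference BH-01): Δ to BH-02 = (-125, -55, +0.05), Δ to BH-03 = (-55, 25, +0.08).
∂h/∂x = -0.0009187, ∂h/∂y = +0.001179 (det = -6150).
Flow direction (−∇h) has components (+0.0009187 E, -0.001179 N).
Azimuth = atan2(E, N) = atan2(+0.0009187, -0.001179) = 142.1° ≈ 142°.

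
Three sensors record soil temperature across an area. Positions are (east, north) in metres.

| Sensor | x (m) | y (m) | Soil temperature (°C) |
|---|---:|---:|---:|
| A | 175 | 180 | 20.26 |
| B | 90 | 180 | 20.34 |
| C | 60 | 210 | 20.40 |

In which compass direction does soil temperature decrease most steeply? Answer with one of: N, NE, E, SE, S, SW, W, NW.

Taking A as reference: B−A = (-85, 0, +0.08); C−A = (-115, 30, +0.14).
Determinant of the coordinate differences = (-85)·30 − (-115)·0 = -2550.
∂T/∂x = [(+0.08)·30 − (+0.14)·0] / -2550 = -0.0009412
∂T/∂y = [(-85)·(+0.14) − (-115)·(+0.08)] / -2550 = +0.001059
Steepest decrease is along −∇f = (+0.0009412 E, -0.001059 N) → southeast.

SE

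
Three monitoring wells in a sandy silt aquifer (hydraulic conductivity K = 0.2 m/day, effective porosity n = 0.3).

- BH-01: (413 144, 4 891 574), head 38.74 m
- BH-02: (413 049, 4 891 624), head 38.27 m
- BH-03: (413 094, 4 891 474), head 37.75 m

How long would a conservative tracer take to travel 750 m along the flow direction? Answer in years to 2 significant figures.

With h = a·x + b·y + c and BH-01 as origin, the differences give:
  (-95)·a + 50·b = -0.47
  (-50)·a + (-100)·b = -0.99
Eliminate b (×(-100) and ×50, subtract): 12000·a = 96.500 → a = ∂h/∂x = +0.008042
Back-substitute: b = ∂h/∂y = +0.005879.
|∇h| = √(0.008042² + 0.005879²) = 0.009962
Seepage velocity v = K·i/n = 0.2 × 0.009962 / 0.3 = 0.006641 m/day.
t = 750 / 0.006641 = 1.129e+05 days = 309 years.

310 years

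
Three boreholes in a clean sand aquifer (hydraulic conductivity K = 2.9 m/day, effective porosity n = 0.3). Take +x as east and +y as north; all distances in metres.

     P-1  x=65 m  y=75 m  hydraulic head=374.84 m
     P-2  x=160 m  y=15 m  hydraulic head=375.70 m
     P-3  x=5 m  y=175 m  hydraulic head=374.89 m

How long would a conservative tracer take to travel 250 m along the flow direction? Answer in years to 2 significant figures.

Differences from P-1: to P-2 (Δx, Δy, Δh) = (95, -60, +0.86); to P-3 = (-60, 100, +0.05).
Solve a·Δx + b·Δy = Δh: det = 95·100 − (-60)·(-60) = 5900.
∂h/∂x = [(+0.86)·100 − (+0.05)·(-60)] / 5900 = +0.01508
∂h/∂y = [95·(+0.05) − (-60)·(+0.86)] / 5900 = +0.009551
|∇h| = √(0.01508² + 0.009551²) = 0.01785
Seepage velocity v = K·i/n = 2.9 × 0.01785 / 0.3 = 0.1726 m/day.
t = 250 / 0.1726 = 1448 days = 3.96 years.

4.0 years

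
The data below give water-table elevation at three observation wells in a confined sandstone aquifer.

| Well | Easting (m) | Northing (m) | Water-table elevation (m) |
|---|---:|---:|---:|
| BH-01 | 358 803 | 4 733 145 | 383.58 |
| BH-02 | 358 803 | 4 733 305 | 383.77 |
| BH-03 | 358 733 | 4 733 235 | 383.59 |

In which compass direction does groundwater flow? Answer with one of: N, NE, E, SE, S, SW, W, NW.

With h = a·x + b·y + c and BH-01 as origin, the differences give:
  0·a + 160·b = +0.19
  (-70)·a + 90·b = +0.01
Eliminate b (×90 and ×160, subtract): 11200·a = 15.500 → a = ∂h/∂x = +0.001384
Back-substitute: b = ∂h/∂y = +0.001187.
Flow = −∇h = (-0.001384 east, -0.001187 north), which points southwest.

SW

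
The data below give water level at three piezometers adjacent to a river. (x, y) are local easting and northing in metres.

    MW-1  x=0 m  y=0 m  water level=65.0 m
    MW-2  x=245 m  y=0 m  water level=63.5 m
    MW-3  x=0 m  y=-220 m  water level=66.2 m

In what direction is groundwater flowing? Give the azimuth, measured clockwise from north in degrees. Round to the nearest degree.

048°

∂h/∂x = (63.5 − 65.0) / (245 − 0) = -0.006122
∂h/∂y = (66.2 − 65.0) / (-220 − 0) = -0.005455
Flow direction (−∇h) has components (+0.006122 E, +0.005455 N).
Azimuth = atan2(E, N) = atan2(+0.006122, +0.005455) = 48.3° ≈ 048°.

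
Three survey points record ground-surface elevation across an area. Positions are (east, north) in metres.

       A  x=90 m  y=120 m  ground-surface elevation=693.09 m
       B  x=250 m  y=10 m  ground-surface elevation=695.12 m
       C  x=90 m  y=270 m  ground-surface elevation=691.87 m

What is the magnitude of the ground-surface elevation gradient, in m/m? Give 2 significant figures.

0.011 m/m

Taking A as reference: B−A = (160, -110, +2.03); C−A = (0, 150, -1.22).
Determinant of the coordinate differences = 160·150 − 0·(-110) = 24000.
∂z/∂x = [(+2.03)·150 − (-1.22)·(-110)] / 24000 = +0.007096
∂z/∂y = [160·(-1.22) − 0·(+2.03)] / 24000 = -0.008133
|∇f| = √(0.007096² + -0.008133²) = 0.01079 m/m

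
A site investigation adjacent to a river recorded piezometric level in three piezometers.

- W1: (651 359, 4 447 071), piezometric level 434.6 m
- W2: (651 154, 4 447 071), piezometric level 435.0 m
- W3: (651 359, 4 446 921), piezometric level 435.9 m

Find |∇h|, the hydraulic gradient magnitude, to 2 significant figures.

∂h/∂x = (435.0 − 434.6) / (651154 − 651359) = -0.001951
∂h/∂y = (435.9 − 434.6) / (4446921 − 4447071) = -0.008667
|∇h| = √(-0.001951² + -0.008667²) = 0.008884

0.0089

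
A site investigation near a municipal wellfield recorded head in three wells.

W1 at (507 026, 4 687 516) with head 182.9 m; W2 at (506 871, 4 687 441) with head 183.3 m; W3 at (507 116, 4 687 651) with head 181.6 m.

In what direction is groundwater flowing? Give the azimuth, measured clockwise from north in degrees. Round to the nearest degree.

345°

Three-point gradient (reference W1): Δ to W2 = (-155, -75, +0.4), Δ to W3 = (90, 135, -1.3).
∂h/∂x = +0.003069, ∂h/∂y = -0.01168 (det = -14175).
Flow direction (−∇h) has components (-0.003069 E, +0.01168 N).
Azimuth = atan2(E, N) = atan2(-0.003069, +0.01168) = 345.3° ≈ 345°.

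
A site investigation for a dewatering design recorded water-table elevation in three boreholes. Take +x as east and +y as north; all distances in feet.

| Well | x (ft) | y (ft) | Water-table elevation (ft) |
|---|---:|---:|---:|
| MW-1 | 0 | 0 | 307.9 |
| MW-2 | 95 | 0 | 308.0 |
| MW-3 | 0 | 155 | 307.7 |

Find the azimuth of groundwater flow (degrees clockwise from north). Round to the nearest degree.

∂h/∂x = (308.0 − 307.9) / (95 − 0) = +0.001053
∂h/∂y = (307.7 − 307.9) / (155 − 0) = -0.001290
Flow direction (−∇h) has components (-0.001053 E, +0.001290 N).
Azimuth = atan2(E, N) = atan2(-0.001053, +0.001290) = 320.8° ≈ 321°.

321°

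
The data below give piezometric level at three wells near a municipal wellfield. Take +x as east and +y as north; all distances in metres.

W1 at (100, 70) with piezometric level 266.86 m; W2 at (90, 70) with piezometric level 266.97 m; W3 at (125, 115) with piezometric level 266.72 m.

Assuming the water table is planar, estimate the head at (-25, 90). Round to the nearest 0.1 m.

268.3 m

Taking W1 as reference: W2−W1 = (-10, 0, +0.11); W3−W1 = (25, 45, -0.14).
Determinant of the coordinate differences = (-10)·45 − 25·0 = -450.
∂h/∂x = [(+0.11)·45 − (-0.14)·0] / -450 = -0.01100
∂h/∂y = [(-10)·(-0.14) − 25·(+0.11)] / -450 = +0.003000
h(-25, 90) = 266.86 + (-0.01100)·(-125) + (+0.003000)·(20) = 266.86 +1.375 +0.060 = 268.295 m.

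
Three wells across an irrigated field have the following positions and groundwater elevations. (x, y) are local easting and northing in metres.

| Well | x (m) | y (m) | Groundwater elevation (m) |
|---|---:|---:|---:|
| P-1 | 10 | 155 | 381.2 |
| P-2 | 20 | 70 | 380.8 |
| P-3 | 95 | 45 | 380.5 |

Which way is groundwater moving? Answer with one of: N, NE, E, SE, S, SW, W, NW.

With h = a·x + b·y + c and P-1 as origin, the differences give:
  10·a + (-85)·b = -0.4
  85·a + (-110)·b = -0.7
Eliminate b (×(-110) and ×(-85), subtract): 6125·a = -15.50 → a = ∂h/∂x = -0.002531
Back-substitute: b = ∂h/∂y = +0.004408.
Flow = −∇h = (+0.002531 east, -0.004408 north), which points southeast.

SE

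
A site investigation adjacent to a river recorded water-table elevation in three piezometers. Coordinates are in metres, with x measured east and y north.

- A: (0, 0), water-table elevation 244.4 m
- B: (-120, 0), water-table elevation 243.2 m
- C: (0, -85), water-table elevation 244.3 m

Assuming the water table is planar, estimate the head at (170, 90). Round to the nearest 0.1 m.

∂h/∂x = (243.2 − 244.4) / (-120 − 0) = +0.01000
∂h/∂y = (244.3 − 244.4) / (-85 − 0) = +0.001176
h(170, 90) = 244.4 + (+0.01000)·(170) + (+0.001176)·(90) = 244.4 +1.700 +0.106 = 246.206 m.

246.2 m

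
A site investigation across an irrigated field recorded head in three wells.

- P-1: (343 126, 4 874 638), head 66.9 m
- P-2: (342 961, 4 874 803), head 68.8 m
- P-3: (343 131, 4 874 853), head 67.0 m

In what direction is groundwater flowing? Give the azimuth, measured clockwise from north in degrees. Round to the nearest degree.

094°

Three-point gradient (reference P-1): Δ to P-2 = (-165, 165, +1.9), Δ to P-3 = (5, 215, +0.1).
∂h/∂x = -0.01080, ∂h/∂y = +0.0007163 (det = -36300).
Flow direction (−∇h) has components (+0.01080 E, -0.0007163 N).
Azimuth = atan2(E, N) = atan2(+0.01080, -0.0007163) = 93.8° ≈ 094°.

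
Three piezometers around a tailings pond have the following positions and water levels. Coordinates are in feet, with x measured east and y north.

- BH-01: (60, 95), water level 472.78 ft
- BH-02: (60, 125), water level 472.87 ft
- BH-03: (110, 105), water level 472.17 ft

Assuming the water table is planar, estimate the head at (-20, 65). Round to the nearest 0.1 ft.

473.7 ft

With h = a·x + b·y + c and BH-01 as origin, the differences give:
  0·a + 30·b = +0.09
  50·a + 10·b = -0.61
Eliminate b (×10 and ×30, subtract): -1500·a = 19.200 → a = ∂h/∂x = -0.01280
Back-substitute: b = ∂h/∂y = +0.003000.
h(-20, 65) = 472.78 + (-0.01280)·(-80) + (+0.003000)·(-30) = 472.78 +1.024 -0.090 = 473.714 ft.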